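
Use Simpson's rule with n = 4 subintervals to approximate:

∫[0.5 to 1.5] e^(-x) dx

f(x) = e^(-x)
a = 0.5, b = 1.5, n = 4
h = (b - a)/n = 0.250000

Simpson's rule: (h/3)[f(x₀) + 4f(x₁) + 2f(x₂) + ... + f(xₙ)]

x_0 = 0.5000, f(x_0) = 0.606531, coefficient = 1
x_1 = 0.7500, f(x_1) = 0.472367, coefficient = 4
x_2 = 1.0000, f(x_2) = 0.367879, coefficient = 2
x_3 = 1.2500, f(x_3) = 0.286505, coefficient = 4
x_4 = 1.5000, f(x_4) = 0.223130, coefficient = 1

I ≈ (0.250000/3) × 4.600905 = 0.383409
Exact value: 0.383400
Error: 0.000008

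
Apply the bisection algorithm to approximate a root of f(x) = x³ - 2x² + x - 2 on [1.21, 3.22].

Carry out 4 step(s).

f(x) = x³ - 2x² + x - 2
Initial interval: [1.21, 3.22]

Iteration 1:
  c_1 = (1.210000 + 3.220000)/2 = 2.215000
  f(c_1) = f(2.215000) = 1.269838
  f(a) × f(c) < 0, new interval: [1.210000, 2.215000]
Iteration 2:
  c_2 = (1.210000 + 2.215000)/2 = 1.712500
  f(c_2) = f(1.712500) = -1.130639
  f(a) × f(c) ≥ 0, new interval: [1.712500, 2.215000]
Iteration 3:
  c_3 = (1.712500 + 2.215000)/2 = 1.963750
  f(c_3) = f(1.963750) = -0.176041
  f(a) × f(c) ≥ 0, new interval: [1.963750, 2.215000]
Iteration 4:
  c_4 = (1.963750 + 2.215000)/2 = 2.089375
  f(c_4) = f(2.089375) = 0.479540
  f(a) × f(c) < 0, new interval: [1.963750, 2.089375]

After 4 iteration(s), the approximation is c_4 = 2.089375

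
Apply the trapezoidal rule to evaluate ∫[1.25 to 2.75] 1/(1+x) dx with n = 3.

f(x) = 1/(1+x)
a = 1.25, b = 2.75, n = 3
h = (b - a)/n = 0.500000

Trapezoidal rule: (h/2)[f(x₀) + 2f(x₁) + 2f(x₂) + ... + f(xₙ)]

x_0 = 1.2500, f(x_0) = 0.444444, coefficient = 1
x_1 = 1.7500, f(x_1) = 0.363636, coefficient = 2
x_2 = 2.2500, f(x_2) = 0.307692, coefficient = 2
x_3 = 2.7500, f(x_3) = 0.266667, coefficient = 1

I ≈ (0.500000/2) × 2.053768 = 0.513442
Exact value: 0.510826
Error: 0.002616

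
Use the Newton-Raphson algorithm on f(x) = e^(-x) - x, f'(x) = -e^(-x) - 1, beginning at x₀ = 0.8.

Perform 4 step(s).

f(x) = e^(-x) - x
f'(x) = -e^(-x) - 1
x₀ = 0.8

Newton-Raphson formula: x_{n+1} = x_n - f(x_n)/f'(x_n)

Iteration 1:
  f(0.800000) = -0.350671
  f'(0.800000) = -1.449329
  x_1 = 0.800000 - (-0.350671)/(-1.449329) = 0.558046
Iteration 2:
  f(0.558046) = 0.014280
  f'(0.558046) = -1.572326
  x_2 = 0.558046 - 0.014280/(-1.572326) = 0.567128
Iteration 3:
  f(0.567128) = 0.000024
  f'(0.567128) = -1.567152
  x_3 = 0.567128 - 0.000024/(-1.567152) = 0.567143
Iteration 4:
  f(0.567143) = 0.000000
  f'(0.567143) = -1.567143
  x_4 = 0.567143 - 0.000000/(-1.567143) = 0.567143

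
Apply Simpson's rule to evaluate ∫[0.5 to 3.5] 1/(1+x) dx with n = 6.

f(x) = 1/(1+x)
a = 0.5, b = 3.5, n = 6
h = (b - a)/n = 0.500000

Simpson's rule: (h/3)[f(x₀) + 4f(x₁) + 2f(x₂) + ... + f(xₙ)]

x_0 = 0.5000, f(x_0) = 0.666667, coefficient = 1
x_1 = 1.0000, f(x_1) = 0.500000, coefficient = 4
x_2 = 1.5000, f(x_2) = 0.400000, coefficient = 2
x_3 = 2.0000, f(x_3) = 0.333333, coefficient = 4
x_4 = 2.5000, f(x_4) = 0.285714, coefficient = 2
x_5 = 3.0000, f(x_5) = 0.250000, coefficient = 4
x_6 = 3.5000, f(x_6) = 0.222222, coefficient = 1

I ≈ (0.500000/3) × 6.593651 = 1.098942
Exact value: 1.098612
Error: 0.000330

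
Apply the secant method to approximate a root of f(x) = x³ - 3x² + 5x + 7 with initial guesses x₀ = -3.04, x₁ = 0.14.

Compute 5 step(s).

f(x) = x³ - 3x² + 5x + 7
x₀ = -3.04, x₁ = 0.14

Secant formula: x_{n+1} = x_n - f(x_n)(x_n - x_{n-1})/(f(x_n) - f(x_{n-1}))

Iteration 1:
  f(-3.040000) = -64.019264
  f(0.140000) = 7.643944
  x_2 = 0.140000 - 7.643944×(0.140000 - (-3.040000))/(7.643944 - (-64.019264))
       = -0.199194
Iteration 2:
  f(0.140000) = 7.643944
  f(-0.199194) = 5.877091
  x_3 = -0.199194 - 5.877091×(-0.199194 - 0.140000)/(5.877091 - 7.643944)
       = -1.327457
Iteration 3:
  f(-0.199194) = 5.877091
  f(-1.327457) = -7.262876
  x_4 = -1.327457 - (-7.262876)×(-1.327457 - (-0.199194))/(-7.262876 - 5.877091)
       = -0.703830
Iteration 4:
  f(-1.327457) = -7.262876
  f(-0.703830) = 1.646056
  x_5 = -0.703830 - 1.646056×(-0.703830 - (-1.327457))/(1.646056 - (-7.262876))
       = -0.819054
Iteration 5:
  f(-0.703830) = 1.646056
  f(-0.819054) = 0.342714
  x_6 = -0.819054 - 0.342714×(-0.819054 - (-0.703830))/(0.342714 - 1.646056)
       = -0.849353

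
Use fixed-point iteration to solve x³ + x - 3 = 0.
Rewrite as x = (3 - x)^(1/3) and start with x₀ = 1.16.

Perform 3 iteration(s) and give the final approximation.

Equation: x³ + x - 3 = 0
Fixed-point form: x = (3 - x)^(1/3)
x₀ = 1.16

x_1 = g(1.160000) = 1.225385
x_2 = g(1.225385) = 1.210695
x_3 = g(1.210695) = 1.214026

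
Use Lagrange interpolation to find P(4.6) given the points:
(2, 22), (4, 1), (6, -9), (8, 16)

Lagrange interpolation formula:
P(x) = Σ yᵢ × Lᵢ(x)
where Lᵢ(x) = Π_{j≠i} (x - xⱼ)/(xᵢ - xⱼ)

L_0(4.6) = (4.6 - 4)/(2 - 4) × (4.6 - 6)/(2 - 6) × (4.6 - 8)/(2 - 8) = -0.059500
L_1(4.6) = (4.6 - 2)/(4 - 2) × (4.6 - 6)/(4 - 6) × (4.6 - 8)/(4 - 8) = 0.773500
L_2(4.6) = (4.6 - 2)/(6 - 2) × (4.6 - 4)/(6 - 4) × (4.6 - 8)/(6 - 8) = 0.331500
L_3(4.6) = (4.6 - 2)/(8 - 2) × (4.6 - 4)/(8 - 4) × (4.6 - 6)/(8 - 6) = -0.045500

P(4.6) = 22×L_0(4.6) + 1×L_1(4.6) + (-9)×L_2(4.6) + 16×L_3(4.6)
P(4.6) = -4.247000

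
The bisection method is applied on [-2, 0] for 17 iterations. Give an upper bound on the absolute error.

Bisection error bound: |error| ≤ (b-a)/2^n
|error| ≤ (0 - (-2))/2^17 = 2/2^17
|error| ≤ 0.0000152588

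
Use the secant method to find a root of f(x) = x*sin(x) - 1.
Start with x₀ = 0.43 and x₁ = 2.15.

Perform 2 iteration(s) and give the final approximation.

f(x) = x*sin(x) - 1
x₀ = 0.43, x₁ = 2.15

Secant formula: x_{n+1} = x_n - f(x_n)(x_n - x_{n-1})/(f(x_n) - f(x_{n-1}))

Iteration 1:
  f(0.430000) = -0.820746
  f(2.150000) = 0.799332
  x_2 = 2.150000 - 0.799332×(2.150000 - 0.430000)/(0.799332 - (-0.820746))
       = 1.301367
Iteration 2:
  f(2.150000) = 0.799332
  f(1.301367) = 0.254417
  x_3 = 1.301367 - 0.254417×(1.301367 - 2.150000)/(0.254417 - 0.799332)
       = 0.905145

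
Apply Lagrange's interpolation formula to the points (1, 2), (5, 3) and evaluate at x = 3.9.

Lagrange interpolation formula:
P(x) = Σ yᵢ × Lᵢ(x)
where Lᵢ(x) = Π_{j≠i} (x - xⱼ)/(xᵢ - xⱼ)

L_0(3.9) = (3.9 - 5)/(1 - 5) = 0.275000
L_1(3.9) = (3.9 - 1)/(5 - 1) = 0.725000

P(3.9) = 2×L_0(3.9) + 3×L_1(3.9)
P(3.9) = 2.725000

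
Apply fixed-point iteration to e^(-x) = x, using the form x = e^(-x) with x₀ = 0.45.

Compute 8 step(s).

Equation: e^(-x) = x
Fixed-point form: x = e^(-x)
x₀ = 0.45

x_1 = g(0.450000) = 0.637628
x_2 = g(0.637628) = 0.528545
x_3 = g(0.528545) = 0.589462
x_4 = g(0.589462) = 0.554625
x_5 = g(0.554625) = 0.574287
x_6 = g(0.574287) = 0.563106
x_7 = g(0.563106) = 0.569438
x_8 = g(0.569438) = 0.565844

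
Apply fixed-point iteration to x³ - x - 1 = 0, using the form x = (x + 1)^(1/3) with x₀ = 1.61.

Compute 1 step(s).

Equation: x³ - x - 1 = 0
Fixed-point form: x = (x + 1)^(1/3)
x₀ = 1.61

x_1 = g(1.610000) = 1.376830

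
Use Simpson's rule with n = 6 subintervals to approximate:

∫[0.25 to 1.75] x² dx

f(x) = x²
a = 0.25, b = 1.75, n = 6
h = (b - a)/n = 0.250000

Simpson's rule: (h/3)[f(x₀) + 4f(x₁) + 2f(x₂) + ... + f(xₙ)]

x_0 = 0.2500, f(x_0) = 0.062500, coefficient = 1
x_1 = 0.5000, f(x_1) = 0.250000, coefficient = 4
x_2 = 0.7500, f(x_2) = 0.562500, coefficient = 2
x_3 = 1.0000, f(x_3) = 1.000000, coefficient = 4
x_4 = 1.2500, f(x_4) = 1.562500, coefficient = 2
x_5 = 1.5000, f(x_5) = 2.250000, coefficient = 4
x_6 = 1.7500, f(x_6) = 3.062500, coefficient = 1

I ≈ (0.250000/3) × 21.375000 = 1.781250
Exact value: 1.781250
Error: 0.000000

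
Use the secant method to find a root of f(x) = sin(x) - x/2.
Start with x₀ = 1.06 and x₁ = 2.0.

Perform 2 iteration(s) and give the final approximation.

f(x) = sin(x) - x/2
x₀ = 1.06, x₁ = 2.0

Secant formula: x_{n+1} = x_n - f(x_n)(x_n - x_{n-1})/(f(x_n) - f(x_{n-1}))

Iteration 1:
  f(1.060000) = 0.342355
  f(2.000000) = -0.090703
  x_2 = 2.000000 - (-0.090703)×(2.000000 - 1.060000)/(-0.090703 - 0.342355)
       = 1.803120
Iteration 2:
  f(2.000000) = -0.090703
  f(1.803120) = 0.071574
  x_3 = 1.803120 - 0.071574×(1.803120 - 2.000000)/(0.071574 - (-0.090703))
       = 1.889956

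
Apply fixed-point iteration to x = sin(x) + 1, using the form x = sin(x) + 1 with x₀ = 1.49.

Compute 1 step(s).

Equation: x = sin(x) + 1
Fixed-point form: x = sin(x) + 1
x₀ = 1.49

x_1 = g(1.490000) = 1.996738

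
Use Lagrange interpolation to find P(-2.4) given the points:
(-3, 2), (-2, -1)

Lagrange interpolation formula:
P(x) = Σ yᵢ × Lᵢ(x)
where Lᵢ(x) = Π_{j≠i} (x - xⱼ)/(xᵢ - xⱼ)

L_0(-2.4) = (-2.4 - (-2))/(-3 - (-2)) = 0.400000
L_1(-2.4) = (-2.4 - (-3))/(-2 - (-3)) = 0.600000

P(-2.4) = 2×L_0(-2.4) + (-1)×L_1(-2.4)
P(-2.4) = 0.200000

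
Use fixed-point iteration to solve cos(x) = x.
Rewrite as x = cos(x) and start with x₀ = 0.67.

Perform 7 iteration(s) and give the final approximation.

Equation: cos(x) = x
Fixed-point form: x = cos(x)
x₀ = 0.67

x_1 = g(0.670000) = 0.783822
x_2 = g(0.783822) = 0.708221
x_3 = g(0.708221) = 0.759521
x_4 = g(0.759521) = 0.725166
x_5 = g(0.725166) = 0.748389
x_6 = g(0.748389) = 0.732786
x_7 = g(0.732786) = 0.743314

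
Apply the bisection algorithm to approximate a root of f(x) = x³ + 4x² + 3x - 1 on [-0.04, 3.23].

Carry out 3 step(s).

f(x) = x³ + 4x² + 3x - 1
Initial interval: [-0.04, 3.23]

Iteration 1:
  c_1 = (-0.040000 + 3.230000)/2 = 1.595000
  f(c_1) = f(1.595000) = 18.018820
  f(a) × f(c) < 0, new interval: [-0.040000, 1.595000]
Iteration 2:
  c_2 = (-0.040000 + 1.595000)/2 = 0.777500
  f(c_2) = f(0.777500) = 4.220529
  f(a) × f(c) < 0, new interval: [-0.040000, 0.777500]
Iteration 3:
  c_3 = (-0.040000 + 0.777500)/2 = 0.368750
  f(c_3) = f(0.368750) = 0.700298
  f(a) × f(c) < 0, new interval: [-0.040000, 0.368750]

After 3 iteration(s), the approximation is c_3 = 0.368750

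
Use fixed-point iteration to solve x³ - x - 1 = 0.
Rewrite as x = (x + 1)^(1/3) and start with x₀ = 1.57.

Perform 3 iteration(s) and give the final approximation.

Equation: x³ - x - 1 = 0
Fixed-point form: x = (x + 1)^(1/3)
x₀ = 1.57

x_1 = g(1.570000) = 1.369760
x_2 = g(1.369760) = 1.333219
x_3 = g(1.333219) = 1.326331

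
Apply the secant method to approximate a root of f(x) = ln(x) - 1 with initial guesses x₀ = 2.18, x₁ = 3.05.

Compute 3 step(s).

f(x) = ln(x) - 1
x₀ = 2.18, x₁ = 3.05

Secant formula: x_{n+1} = x_n - f(x_n)(x_n - x_{n-1})/(f(x_n) - f(x_{n-1}))

Iteration 1:
  f(2.180000) = -0.220675
  f(3.050000) = 0.115142
  x_2 = 3.050000 - 0.115142×(3.050000 - 2.180000)/(0.115142 - (-0.220675))
       = 2.751703
Iteration 2:
  f(3.050000) = 0.115142
  f(2.751703) = 0.012220
  x_3 = 2.751703 - 0.012220×(2.751703 - 3.050000)/(0.012220 - 0.115142)
       = 2.716286
Iteration 3:
  f(2.751703) = 0.012220
  f(2.716286) = -0.000735
  x_4 = 2.716286 - (-0.000735)×(2.716286 - 2.751703)/(-0.000735 - 0.012220)
       = 2.718294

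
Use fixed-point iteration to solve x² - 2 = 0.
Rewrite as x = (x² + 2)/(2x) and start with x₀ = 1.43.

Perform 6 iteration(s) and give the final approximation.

Equation: x² - 2 = 0
Fixed-point form: x = (x² + 2)/(2x)
x₀ = 1.43

x_1 = g(1.430000) = 1.414301
x_2 = g(1.414301) = 1.414214
x_3 = g(1.414214) = 1.414214
x_4 = g(1.414214) = 1.414214
x_5 = g(1.414214) = 1.414214
x_6 = g(1.414214) = 1.414214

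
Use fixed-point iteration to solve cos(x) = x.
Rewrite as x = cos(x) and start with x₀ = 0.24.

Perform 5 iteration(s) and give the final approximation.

Equation: cos(x) = x
Fixed-point form: x = cos(x)
x₀ = 0.24

x_1 = g(0.240000) = 0.971338
x_2 = g(0.971338) = 0.564195
x_3 = g(0.564195) = 0.845019
x_4 = g(0.845019) = 0.663717
x_5 = g(0.663717) = 0.787708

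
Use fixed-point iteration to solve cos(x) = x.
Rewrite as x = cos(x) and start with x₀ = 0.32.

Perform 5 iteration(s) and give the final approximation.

Equation: cos(x) = x
Fixed-point form: x = cos(x)
x₀ = 0.32

x_1 = g(0.320000) = 0.949235
x_2 = g(0.949235) = 0.582305
x_3 = g(0.582305) = 0.835197
x_4 = g(0.835197) = 0.671031
x_5 = g(0.671031) = 0.783181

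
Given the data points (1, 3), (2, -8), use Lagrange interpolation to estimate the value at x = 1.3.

Lagrange interpolation formula:
P(x) = Σ yᵢ × Lᵢ(x)
where Lᵢ(x) = Π_{j≠i} (x - xⱼ)/(xᵢ - xⱼ)

L_0(1.3) = (1.3 - 2)/(1 - 2) = 0.700000
L_1(1.3) = (1.3 - 1)/(2 - 1) = 0.300000

P(1.3) = 3×L_0(1.3) + (-8)×L_1(1.3)
P(1.3) = -0.300000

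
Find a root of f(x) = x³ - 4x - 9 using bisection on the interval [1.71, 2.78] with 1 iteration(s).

f(x) = x³ - 4x - 9
Initial interval: [1.71, 2.78]

Iteration 1:
  c_1 = (1.710000 + 2.780000)/2 = 2.245000
  f(c_1) = f(2.245000) = -6.665144
  f(a) × f(c) ≥ 0, new interval: [2.245000, 2.780000]

After 1 iteration(s), the approximation is c_1 = 2.245000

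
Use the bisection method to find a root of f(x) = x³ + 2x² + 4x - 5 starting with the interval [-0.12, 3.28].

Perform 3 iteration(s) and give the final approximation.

f(x) = x³ + 2x² + 4x - 5
Initial interval: [-0.12, 3.28]

Iteration 1:
  c_1 = (-0.120000 + 3.280000)/2 = 1.580000
  f(c_1) = f(1.580000) = 10.257112
  f(a) × f(c) < 0, new interval: [-0.120000, 1.580000]
Iteration 2:
  c_2 = (-0.120000 + 1.580000)/2 = 0.730000
  f(c_2) = f(0.730000) = -0.625183
  f(a) × f(c) ≥ 0, new interval: [0.730000, 1.580000]
Iteration 3:
  c_3 = (0.730000 + 1.580000)/2 = 1.155000
  f(c_3) = f(1.155000) = 3.828849
  f(a) × f(c) < 0, new interval: [0.730000, 1.155000]

After 3 iteration(s), the approximation is c_3 = 1.155000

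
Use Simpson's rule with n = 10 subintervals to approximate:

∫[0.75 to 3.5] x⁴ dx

f(x) = x⁴
a = 0.75, b = 3.5, n = 10
h = (b - a)/n = 0.275000

Simpson's rule: (h/3)[f(x₀) + 4f(x₁) + 2f(x₂) + ... + f(xₙ)]

x_0 = 0.7500, f(x_0) = 0.316406, coefficient = 1
x_1 = 1.0250, f(x_1) = 1.103813, coefficient = 4
x_2 = 1.3000, f(x_2) = 2.856100, coefficient = 2
x_3 = 1.5750, f(x_3) = 6.153500, coefficient = 4
x_4 = 1.8500, f(x_4) = 11.713506, coefficient = 2
x_5 = 2.1250, f(x_5) = 20.390869, coefficient = 4
x_6 = 2.4000, f(x_6) = 33.177600, coefficient = 2
x_7 = 2.6750, f(x_7) = 51.202969, coefficient = 4
x_8 = 2.9500, f(x_8) = 75.733506, coefficient = 2
x_9 = 3.2250, f(x_9) = 108.173000, coefficient = 4
x_10 = 3.5000, f(x_10) = 150.062500, coefficient = 1

I ≈ (0.275000/3) × 1145.436939 = 104.998386
Exact value: 104.996289
Error: 0.002097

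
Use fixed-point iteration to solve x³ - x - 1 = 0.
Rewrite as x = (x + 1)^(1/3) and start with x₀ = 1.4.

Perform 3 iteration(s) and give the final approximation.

Equation: x³ - x - 1 = 0
Fixed-point form: x = (x + 1)^(1/3)
x₀ = 1.4

x_1 = g(1.400000) = 1.338866
x_2 = g(1.338866) = 1.327400
x_3 = g(1.327400) = 1.325227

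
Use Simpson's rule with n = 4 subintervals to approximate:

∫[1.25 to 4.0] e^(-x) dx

f(x) = e^(-x)
a = 1.25, b = 4.0, n = 4
h = (b - a)/n = 0.687500

Simpson's rule: (h/3)[f(x₀) + 4f(x₁) + 2f(x₂) + ... + f(xₙ)]

x_0 = 1.2500, f(x_0) = 0.286505, coefficient = 1
x_1 = 1.9375, f(x_1) = 0.144064, coefficient = 4
x_2 = 2.6250, f(x_2) = 0.072440, coefficient = 2
x_3 = 3.3125, f(x_3) = 0.036425, coefficient = 4
x_4 = 4.0000, f(x_4) = 0.018316, coefficient = 1

I ≈ (0.687500/3) × 1.171655 = 0.268504
Exact value: 0.268189
Error: 0.000315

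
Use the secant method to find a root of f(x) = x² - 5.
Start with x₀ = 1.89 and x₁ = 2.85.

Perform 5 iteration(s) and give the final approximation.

f(x) = x² - 5
x₀ = 1.89, x₁ = 2.85

Secant formula: x_{n+1} = x_n - f(x_n)(x_n - x_{n-1})/(f(x_n) - f(x_{n-1}))

Iteration 1:
  f(1.890000) = -1.427900
  f(2.850000) = 3.122500
  x_2 = 2.850000 - 3.122500×(2.850000 - 1.890000)/(3.122500 - (-1.427900))
       = 2.191245
Iteration 2:
  f(2.850000) = 3.122500
  f(2.191245) = -0.198447
  x_3 = 2.191245 - (-0.198447)×(2.191245 - 2.850000)/(-0.198447 - 3.122500)
       = 2.230609
Iteration 3:
  f(2.191245) = -0.198447
  f(2.230609) = -0.024382
  x_4 = 2.230609 - (-0.024382)×(2.230609 - 2.191245)/(-0.024382 - (-0.198447))
       = 2.236123
Iteration 4:
  f(2.230609) = -0.024382
  f(2.236123) = 0.000247
  x_5 = 2.236123 - 0.000247×(2.236123 - 2.230609)/(0.000247 - (-0.024382))
       = 2.236068
Iteration 5:
  f(2.236123) = 0.000247
  f(2.236068) = 0.000000
  x_6 = 2.236068 - 0.000000×(2.236068 - 2.236123)/(0.000000 - 0.000247)
       = 2.236068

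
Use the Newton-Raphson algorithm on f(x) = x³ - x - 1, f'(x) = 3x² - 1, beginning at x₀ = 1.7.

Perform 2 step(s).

f(x) = x³ - x - 1
f'(x) = 3x² - 1
x₀ = 1.7

Newton-Raphson formula: x_{n+1} = x_n - f(x_n)/f'(x_n)

Iteration 1:
  f(1.700000) = 2.213000
  f'(1.700000) = 7.670000
  x_1 = 1.700000 - 2.213000/7.670000 = 1.411473
Iteration 2:
  f(1.411473) = 0.400544
  f'(1.411473) = 4.976770
  x_2 = 1.411473 - 0.400544/4.976770 = 1.330991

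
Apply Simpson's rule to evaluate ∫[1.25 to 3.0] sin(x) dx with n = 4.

f(x) = sin(x)
a = 1.25, b = 3.0, n = 4
h = (b - a)/n = 0.437500

Simpson's rule: (h/3)[f(x₀) + 4f(x₁) + 2f(x₂) + ... + f(xₙ)]

x_0 = 1.2500, f(x_0) = 0.948985, coefficient = 1
x_1 = 1.6875, f(x_1) = 0.993198, coefficient = 4
x_2 = 2.1250, f(x_2) = 0.850320, coefficient = 2
x_3 = 2.5625, f(x_3) = 0.547265, coefficient = 4
x_4 = 3.0000, f(x_4) = 0.141120, coefficient = 1

I ≈ (0.437500/3) × 8.952595 = 1.305587
Exact value: 1.305315
Error: 0.000272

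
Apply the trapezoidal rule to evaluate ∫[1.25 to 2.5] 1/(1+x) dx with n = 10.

f(x) = 1/(1+x)
a = 1.25, b = 2.5, n = 10
h = (b - a)/n = 0.125000

Trapezoidal rule: (h/2)[f(x₀) + 2f(x₁) + 2f(x₂) + ... + f(xₙ)]

x_0 = 1.2500, f(x_0) = 0.444444, coefficient = 1
x_1 = 1.3750, f(x_1) = 0.421053, coefficient = 2
x_2 = 1.5000, f(x_2) = 0.400000, coefficient = 2
x_3 = 1.6250, f(x_3) = 0.380952, coefficient = 2
x_4 = 1.7500, f(x_4) = 0.363636, coefficient = 2
x_5 = 1.8750, f(x_5) = 0.347826, coefficient = 2
x_6 = 2.0000, f(x_6) = 0.333333, coefficient = 2
x_7 = 2.1250, f(x_7) = 0.320000, coefficient = 2
x_8 = 2.2500, f(x_8) = 0.307692, coefficient = 2
x_9 = 2.3750, f(x_9) = 0.296296, coefficient = 2
x_10 = 2.5000, f(x_10) = 0.285714, coefficient = 1

I ≈ (0.125000/2) × 7.071738 = 0.441984
Exact value: 0.441833
Error: 0.000151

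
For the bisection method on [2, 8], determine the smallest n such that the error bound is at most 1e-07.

We need (b-a)/2^n ≤ 1e-07
(8 - 2)/2^n ≤ 1e-07
6/2^n ≤ 1e-07
2^n ≥ 60000000
n ≥ log₂(60000000) = 25.84
n ≥ 26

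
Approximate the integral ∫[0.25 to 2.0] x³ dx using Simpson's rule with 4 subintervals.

f(x) = x³
a = 0.25, b = 2.0, n = 4
h = (b - a)/n = 0.437500

Simpson's rule: (h/3)[f(x₀) + 4f(x₁) + 2f(x₂) + ... + f(xₙ)]

x_0 = 0.2500, f(x_0) = 0.015625, coefficient = 1
x_1 = 0.6875, f(x_1) = 0.324951, coefficient = 4
x_2 = 1.1250, f(x_2) = 1.423828, coefficient = 2
x_3 = 1.5625, f(x_3) = 3.814697, coefficient = 4
x_4 = 2.0000, f(x_4) = 8.000000, coefficient = 1

I ≈ (0.437500/3) × 27.421875 = 3.999023
Exact value: 3.999023
Error: 0.000000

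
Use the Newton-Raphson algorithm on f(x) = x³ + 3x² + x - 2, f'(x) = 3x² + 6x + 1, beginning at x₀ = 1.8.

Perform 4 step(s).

f(x) = x³ + 3x² + x - 2
f'(x) = 3x² + 6x + 1
x₀ = 1.8

Newton-Raphson formula: x_{n+1} = x_n - f(x_n)/f'(x_n)

Iteration 1:
  f(1.800000) = 15.352000
  f'(1.800000) = 21.520000
  x_1 = 1.800000 - 15.352000/21.520000 = 1.086617
Iteration 2:
  f(1.086617) = 3.911836
  f'(1.086617) = 11.061913
  x_2 = 1.086617 - 3.911836/11.061913 = 0.732986
Iteration 3:
  f(0.732986) = 0.738602
  f'(0.732986) = 7.009722
  x_3 = 0.732986 - 0.738602/7.009722 = 0.627618
Iteration 4:
  f(0.627618) = 0.056551
  f'(0.627618) = 5.947419
  x_4 = 0.627618 - 0.056551/5.947419 = 0.618109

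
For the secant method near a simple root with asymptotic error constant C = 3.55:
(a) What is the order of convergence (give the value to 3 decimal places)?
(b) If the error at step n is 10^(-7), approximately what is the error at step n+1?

(a) Secant method has superlinear convergence with order φ = (1+√5)/2 ≈ 1.618.
    This means |e_{n+1}| ≈ C|e_n|^1.618.

(b) With |e_n| = 10^(-7) and C = 3.55:
    |e_{n+1}| ≈ 3.55 × (10^(-7))^1.618 = 3.55 × 10^(-11.33)

(a) ≈ 1.618 (golden ratio); (b) |e_{n+1}| ≈ 1.675e-11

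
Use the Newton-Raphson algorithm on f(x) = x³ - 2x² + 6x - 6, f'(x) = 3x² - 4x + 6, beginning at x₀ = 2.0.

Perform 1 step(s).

f(x) = x³ - 2x² + 6x - 6
f'(x) = 3x² - 4x + 6
x₀ = 2.0

Newton-Raphson formula: x_{n+1} = x_n - f(x_n)/f'(x_n)

Iteration 1:
  f(2.000000) = 6.000000
  f'(2.000000) = 10.000000
  x_1 = 2.000000 - 6.000000/10.000000 = 1.400000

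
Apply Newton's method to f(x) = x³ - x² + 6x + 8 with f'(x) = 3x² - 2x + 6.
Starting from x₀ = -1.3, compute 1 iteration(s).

f(x) = x³ - x² + 6x + 8
f'(x) = 3x² - 2x + 6
x₀ = -1.3

Newton-Raphson formula: x_{n+1} = x_n - f(x_n)/f'(x_n)

Iteration 1:
  f(-1.300000) = -3.687000
  f'(-1.300000) = 13.670000
  x_1 = -1.300000 - (-3.687000)/13.670000 = -1.030285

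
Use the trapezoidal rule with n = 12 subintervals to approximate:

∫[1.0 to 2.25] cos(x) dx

f(x) = cos(x)
a = 1.0, b = 2.25, n = 12
h = (b - a)/n = 0.104167

Trapezoidal rule: (h/2)[f(x₀) + 2f(x₁) + 2f(x₂) + ... + f(xₙ)]

x_0 = 1.0000, f(x_0) = 0.540302, coefficient = 1
x_1 = 1.1042, f(x_1) = 0.449879, coefficient = 2
x_2 = 1.2083, f(x_2) = 0.354578, coefficient = 2
x_3 = 1.3125, f(x_3) = 0.255434, coefficient = 2
x_4 = 1.4167, f(x_4) = 0.153520, coefficient = 2
x_5 = 1.5208, f(x_5) = 0.049942, coefficient = 2
x_6 = 1.6250, f(x_6) = -0.054177, coefficient = 2
x_7 = 1.7292, f(x_7) = -0.157709, coefficient = 2
x_8 = 1.8333, f(x_8) = -0.259531, coefficient = 2
x_9 = 1.9375, f(x_9) = -0.358540, coefficient = 2
x_10 = 2.0417, f(x_10) = -0.453662, coefficient = 2
x_11 = 2.1458, f(x_11) = -0.543866, coefficient = 2
x_12 = 2.2500, f(x_12) = -0.628174, coefficient = 1

I ≈ (0.104167/2) × -1.216137 = -0.063340
Exact value: -0.063398
Error: 0.000057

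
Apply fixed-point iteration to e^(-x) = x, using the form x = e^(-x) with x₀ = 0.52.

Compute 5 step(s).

Equation: e^(-x) = x
Fixed-point form: x = e^(-x)
x₀ = 0.52

x_1 = g(0.520000) = 0.594521
x_2 = g(0.594521) = 0.551827
x_3 = g(0.551827) = 0.575897
x_4 = g(0.575897) = 0.562201
x_5 = g(0.562201) = 0.569953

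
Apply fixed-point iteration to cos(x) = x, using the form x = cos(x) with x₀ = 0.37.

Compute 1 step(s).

Equation: cos(x) = x
Fixed-point form: x = cos(x)
x₀ = 0.37

x_1 = g(0.370000) = 0.932327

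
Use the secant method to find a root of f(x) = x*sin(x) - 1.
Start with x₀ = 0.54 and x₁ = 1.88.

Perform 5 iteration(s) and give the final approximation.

f(x) = x*sin(x) - 1
x₀ = 0.54, x₁ = 1.88

Secant formula: x_{n+1} = x_n - f(x_n)(x_n - x_{n-1})/(f(x_n) - f(x_{n-1}))

Iteration 1:
  f(0.540000) = -0.722367
  f(1.880000) = 0.790843
  x_2 = 1.880000 - 0.790843×(1.880000 - 0.540000)/(0.790843 - (-0.722367))
       = 1.179681
Iteration 2:
  f(1.880000) = 0.790843
  f(1.179681) = 0.090596
  x_3 = 1.179681 - 0.090596×(1.179681 - 1.880000)/(0.090596 - 0.790843)
       = 1.089075
Iteration 3:
  f(1.179681) = 0.090596
  f(1.089075) = -0.034863
  x_4 = 1.089075 - (-0.034863)×(1.089075 - 1.179681)/(-0.034863 - 0.090596)
       = 1.114253
Iteration 4:
  f(1.089075) = -0.034863
  f(1.114253) = 0.000133
  x_5 = 1.114253 - 0.000133×(1.114253 - 1.089075)/(0.000133 - (-0.034863))
       = 1.114157
Iteration 5:
  f(1.114253) = 0.000133
  f(1.114157) = 0.000000
  x_6 = 1.114157 - 0.000000×(1.114157 - 1.114253)/(0.000000 - 0.000133)
       = 1.114157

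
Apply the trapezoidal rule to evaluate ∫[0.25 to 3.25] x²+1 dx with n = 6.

f(x) = x²+1
a = 0.25, b = 3.25, n = 6
h = (b - a)/n = 0.500000

Trapezoidal rule: (h/2)[f(x₀) + 2f(x₁) + 2f(x₂) + ... + f(xₙ)]

x_0 = 0.2500, f(x_0) = 1.062500, coefficient = 1
x_1 = 0.7500, f(x_1) = 1.562500, coefficient = 2
x_2 = 1.2500, f(x_2) = 2.562500, coefficient = 2
x_3 = 1.7500, f(x_3) = 4.062500, coefficient = 2
x_4 = 2.2500, f(x_4) = 6.062500, coefficient = 2
x_5 = 2.7500, f(x_5) = 8.562500, coefficient = 2
x_6 = 3.2500, f(x_6) = 11.562500, coefficient = 1

I ≈ (0.500000/2) × 58.250000 = 14.562500
Exact value: 14.437500
Error: 0.125000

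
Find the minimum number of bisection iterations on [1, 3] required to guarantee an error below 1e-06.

We need (b-a)/2^n ≤ 1e-06
(3 - 1)/2^n ≤ 1e-06
2/2^n ≤ 1e-06
2^n ≥ 2000000
n ≥ log₂(2000000) = 20.93
n ≥ 21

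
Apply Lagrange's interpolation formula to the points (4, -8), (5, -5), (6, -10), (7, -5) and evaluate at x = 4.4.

Lagrange interpolation formula:
P(x) = Σ yᵢ × Lᵢ(x)
where Lᵢ(x) = Π_{j≠i} (x - xⱼ)/(xᵢ - xⱼ)

L_0(4.4) = (4.4 - 5)/(4 - 5) × (4.4 - 6)/(4 - 6) × (4.4 - 7)/(4 - 7) = 0.416000
L_1(4.4) = (4.4 - 4)/(5 - 4) × (4.4 - 6)/(5 - 6) × (4.4 - 7)/(5 - 7) = 0.832000
L_2(4.4) = (4.4 - 4)/(6 - 4) × (4.4 - 5)/(6 - 5) × (4.4 - 7)/(6 - 7) = -0.312000
L_3(4.4) = (4.4 - 4)/(7 - 4) × (4.4 - 5)/(7 - 5) × (4.4 - 6)/(7 - 6) = 0.064000

P(4.4) = (-8)×L_0(4.4) + (-5)×L_1(4.4) + (-10)×L_2(4.4) + (-5)×L_3(4.4)
P(4.4) = -4.688000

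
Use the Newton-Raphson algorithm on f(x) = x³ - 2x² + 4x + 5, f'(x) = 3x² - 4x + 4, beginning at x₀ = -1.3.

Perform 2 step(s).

f(x) = x³ - 2x² + 4x + 5
f'(x) = 3x² - 4x + 4
x₀ = -1.3

Newton-Raphson formula: x_{n+1} = x_n - f(x_n)/f'(x_n)

Iteration 1:
  f(-1.300000) = -5.777000
  f'(-1.300000) = 14.270000
  x_1 = -1.300000 - (-5.777000)/14.270000 = -0.895165
Iteration 2:
  f(-0.895165) = -0.900612
  f'(-0.895165) = 9.984618
  x_2 = -0.895165 - (-0.900612)/9.984618 = -0.804965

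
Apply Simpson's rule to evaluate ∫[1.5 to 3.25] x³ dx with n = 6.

f(x) = x³
a = 1.5, b = 3.25, n = 6
h = (b - a)/n = 0.291667

Simpson's rule: (h/3)[f(x₀) + 4f(x₁) + 2f(x₂) + ... + f(xₙ)]

x_0 = 1.5000, f(x_0) = 3.375000, coefficient = 1
x_1 = 1.7917, f(x_1) = 5.751374, coefficient = 4
x_2 = 2.0833, f(x_2) = 9.042245, coefficient = 2
x_3 = 2.3750, f(x_3) = 13.396484, coefficient = 4
x_4 = 2.6667, f(x_4) = 18.962963, coefficient = 2
x_5 = 2.9583, f(x_5) = 25.890553, coefficient = 4
x_6 = 3.2500, f(x_6) = 34.328125, coefficient = 1

I ≈ (0.291667/3) × 273.867188 = 26.625977
Exact value: 26.625977
Error: 0.000000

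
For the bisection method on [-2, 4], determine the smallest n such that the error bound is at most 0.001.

We need (b-a)/2^n ≤ 0.001
(4 - (-2))/2^n ≤ 0.001
6/2^n ≤ 0.001
2^n ≥ 6000
n ≥ log₂(6000) = 12.55
n ≥ 13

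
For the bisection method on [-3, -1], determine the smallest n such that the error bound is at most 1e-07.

We need (b-a)/2^n ≤ 1e-07
(-1 - (-3))/2^n ≤ 1e-07
2/2^n ≤ 1e-07
2^n ≥ 20000000
n ≥ log₂(20000000) = 24.25
n ≥ 25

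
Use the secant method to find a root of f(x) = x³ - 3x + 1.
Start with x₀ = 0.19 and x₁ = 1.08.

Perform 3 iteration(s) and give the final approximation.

f(x) = x³ - 3x + 1
x₀ = 0.19, x₁ = 1.08

Secant formula: x_{n+1} = x_n - f(x_n)(x_n - x_{n-1})/(f(x_n) - f(x_{n-1}))

Iteration 1:
  f(0.190000) = 0.436859
  f(1.080000) = -0.980288
  x_2 = 1.080000 - (-0.980288)×(1.080000 - 0.190000)/(-0.980288 - 0.436859)
       = 0.464357
Iteration 2:
  f(1.080000) = -0.980288
  f(0.464357) = -0.292943
  x_3 = 0.464357 - (-0.292943)×(0.464357 - 1.080000)/(-0.292943 - (-0.980288))
       = 0.201973
Iteration 3:
  f(0.464357) = -0.292943
  f(0.201973) = 0.402321
  x_4 = 0.201973 - 0.402321×(0.201973 - 0.464357)/(0.402321 - (-0.292943))
       = 0.353804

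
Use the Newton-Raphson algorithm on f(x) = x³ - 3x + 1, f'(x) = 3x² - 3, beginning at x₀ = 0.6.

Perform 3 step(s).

f(x) = x³ - 3x + 1
f'(x) = 3x² - 3
x₀ = 0.6

Newton-Raphson formula: x_{n+1} = x_n - f(x_n)/f'(x_n)

Iteration 1:
  f(0.600000) = -0.584000
  f'(0.600000) = -1.920000
  x_1 = 0.600000 - (-0.584000)/(-1.920000) = 0.295833
Iteration 2:
  f(0.295833) = 0.138391
  f'(0.295833) = -2.737448
  x_2 = 0.295833 - 0.138391/(-2.737448) = 0.346388
Iteration 3:
  f(0.346388) = 0.002397
  f'(0.346388) = -2.640046
  x_3 = 0.346388 - 0.002397/(-2.640046) = 0.347296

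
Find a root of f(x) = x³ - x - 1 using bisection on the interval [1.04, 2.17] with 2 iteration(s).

f(x) = x³ - x - 1
Initial interval: [1.04, 2.17]

Iteration 1:
  c_1 = (1.040000 + 2.170000)/2 = 1.605000
  f(c_1) = f(1.605000) = 1.529520
  f(a) × f(c) < 0, new interval: [1.040000, 1.605000]
Iteration 2:
  c_2 = (1.040000 + 1.605000)/2 = 1.322500
  f(c_2) = f(1.322500) = -0.009439
  f(a) × f(c) ≥ 0, new interval: [1.322500, 1.605000]

After 2 iteration(s), the approximation is c_2 = 1.322500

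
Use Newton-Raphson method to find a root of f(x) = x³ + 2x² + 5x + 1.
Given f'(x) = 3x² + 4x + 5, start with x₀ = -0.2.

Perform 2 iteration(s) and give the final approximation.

f(x) = x³ + 2x² + 5x + 1
f'(x) = 3x² + 4x + 5
x₀ = -0.2

Newton-Raphson formula: x_{n+1} = x_n - f(x_n)/f'(x_n)

Iteration 1:
  f(-0.200000) = 0.072000
  f'(-0.200000) = 4.320000
  x_1 = -0.200000 - 0.072000/4.320000 = -0.216667
Iteration 2:
  f(-0.216667) = 0.000384
  f'(-0.216667) = 4.274167
  x_2 = -0.216667 - 0.000384/4.274167 = -0.216757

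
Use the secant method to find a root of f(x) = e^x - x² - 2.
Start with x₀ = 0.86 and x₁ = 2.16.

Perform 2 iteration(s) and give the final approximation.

f(x) = e^x - x² - 2
x₀ = 0.86, x₁ = 2.16

Secant formula: x_{n+1} = x_n - f(x_n)(x_n - x_{n-1})/(f(x_n) - f(x_{n-1}))

Iteration 1:
  f(0.860000) = -0.376439
  f(2.160000) = 2.005538
  x_2 = 2.160000 - 2.005538×(2.160000 - 0.860000)/(2.005538 - (-0.376439))
       = 1.065447
Iteration 2:
  f(2.160000) = 2.005538
  f(1.065447) = -0.233041
  x_3 = 1.065447 - (-0.233041)×(1.065447 - 2.160000)/(-0.233041 - 2.005538)
       = 1.179393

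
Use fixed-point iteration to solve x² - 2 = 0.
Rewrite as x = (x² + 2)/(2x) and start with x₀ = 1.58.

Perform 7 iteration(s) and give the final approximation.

Equation: x² - 2 = 0
Fixed-point form: x = (x² + 2)/(2x)
x₀ = 1.58

x_1 = g(1.580000) = 1.422911
x_2 = g(1.422911) = 1.414240
x_3 = g(1.414240) = 1.414214
x_4 = g(1.414214) = 1.414214
x_5 = g(1.414214) = 1.414214
x_6 = g(1.414214) = 1.414214
x_7 = g(1.414214) = 1.414214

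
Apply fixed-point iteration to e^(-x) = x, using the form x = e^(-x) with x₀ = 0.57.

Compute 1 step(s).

Equation: e^(-x) = x
Fixed-point form: x = e^(-x)
x₀ = 0.57

x_1 = g(0.570000) = 0.565525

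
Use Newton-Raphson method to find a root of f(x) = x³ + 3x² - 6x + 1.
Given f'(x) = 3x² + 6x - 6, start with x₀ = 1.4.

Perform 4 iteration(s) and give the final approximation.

f(x) = x³ + 3x² - 6x + 1
f'(x) = 3x² + 6x - 6
x₀ = 1.4

Newton-Raphson formula: x_{n+1} = x_n - f(x_n)/f'(x_n)

Iteration 1:
  f(1.400000) = 1.224000
  f'(1.400000) = 8.280000
  x_1 = 1.400000 - 1.224000/8.280000 = 1.252174
Iteration 2:
  f(1.252174) = 0.154108
  f'(1.252174) = 6.216862
  x_2 = 1.252174 - 0.154108/6.216862 = 1.227385
Iteration 3:
  f(1.227385) = 0.004137
  f'(1.227385) = 5.883735
  x_3 = 1.227385 - 0.004137/5.883735 = 1.226682
Iteration 4:
  f(1.226682) = 0.000003
  f'(1.226682) = 5.874340
  x_4 = 1.226682 - 0.000003/5.874340 = 1.226682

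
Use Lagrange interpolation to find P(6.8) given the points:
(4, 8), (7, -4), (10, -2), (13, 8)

Lagrange interpolation formula:
P(x) = Σ yᵢ × Lᵢ(x)
where Lᵢ(x) = Π_{j≠i} (x - xⱼ)/(xᵢ - xⱼ)

L_0(6.8) = (6.8 - 7)/(4 - 7) × (6.8 - 10)/(4 - 10) × (6.8 - 13)/(4 - 13) = 0.024494
L_1(6.8) = (6.8 - 4)/(7 - 4) × (6.8 - 10)/(7 - 10) × (6.8 - 13)/(7 - 13) = 1.028741
L_2(6.8) = (6.8 - 4)/(10 - 4) × (6.8 - 7)/(10 - 7) × (6.8 - 13)/(10 - 13) = -0.064296
L_3(6.8) = (6.8 - 4)/(13 - 4) × (6.8 - 7)/(13 - 7) × (6.8 - 10)/(13 - 10) = 0.011062

P(6.8) = 8×L_0(6.8) + (-4)×L_1(6.8) + (-2)×L_2(6.8) + 8×L_3(6.8)
P(6.8) = -3.701926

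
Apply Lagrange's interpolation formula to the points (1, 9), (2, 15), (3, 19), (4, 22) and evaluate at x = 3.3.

Lagrange interpolation formula:
P(x) = Σ yᵢ × Lᵢ(x)
where Lᵢ(x) = Π_{j≠i} (x - xⱼ)/(xᵢ - xⱼ)

L_0(3.3) = (3.3 - 2)/(1 - 2) × (3.3 - 3)/(1 - 3) × (3.3 - 4)/(1 - 4) = 0.045500
L_1(3.3) = (3.3 - 1)/(2 - 1) × (3.3 - 3)/(2 - 3) × (3.3 - 4)/(2 - 4) = -0.241500
L_2(3.3) = (3.3 - 1)/(3 - 1) × (3.3 - 2)/(3 - 2) × (3.3 - 4)/(3 - 4) = 1.046500
L_3(3.3) = (3.3 - 1)/(4 - 1) × (3.3 - 2)/(4 - 2) × (3.3 - 3)/(4 - 3) = 0.149500

P(3.3) = 9×L_0(3.3) + 15×L_1(3.3) + 19×L_2(3.3) + 22×L_3(3.3)
P(3.3) = 19.959500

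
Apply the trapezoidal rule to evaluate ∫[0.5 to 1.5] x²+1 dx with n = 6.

f(x) = x²+1
a = 0.5, b = 1.5, n = 6
h = (b - a)/n = 0.166667

Trapezoidal rule: (h/2)[f(x₀) + 2f(x₁) + 2f(x₂) + ... + f(xₙ)]

x_0 = 0.5000, f(x_0) = 1.250000, coefficient = 1
x_1 = 0.6667, f(x_1) = 1.444444, coefficient = 2
x_2 = 0.8333, f(x_2) = 1.694444, coefficient = 2
x_3 = 1.0000, f(x_3) = 2.000000, coefficient = 2
x_4 = 1.1667, f(x_4) = 2.361111, coefficient = 2
x_5 = 1.3333, f(x_5) = 2.777778, coefficient = 2
x_6 = 1.5000, f(x_6) = 3.250000, coefficient = 1

I ≈ (0.166667/2) × 25.055556 = 2.087963
Exact value: 2.083333
Error: 0.004630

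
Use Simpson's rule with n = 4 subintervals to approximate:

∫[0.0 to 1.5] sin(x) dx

f(x) = sin(x)
a = 0.0, b = 1.5, n = 4
h = (b - a)/n = 0.375000

Simpson's rule: (h/3)[f(x₀) + 4f(x₁) + 2f(x₂) + ... + f(xₙ)]

x_0 = 0.0000, f(x_0) = 0.000000, coefficient = 1
x_1 = 0.3750, f(x_1) = 0.366273, coefficient = 4
x_2 = 0.7500, f(x_2) = 0.681639, coefficient = 2
x_3 = 1.1250, f(x_3) = 0.902268, coefficient = 4
x_4 = 1.5000, f(x_4) = 0.997495, coefficient = 1

I ≈ (0.375000/3) × 7.434933 = 0.929367
Exact value: 0.929263
Error: 0.000104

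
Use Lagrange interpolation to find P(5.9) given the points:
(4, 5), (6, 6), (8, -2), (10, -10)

Lagrange interpolation formula:
P(x) = Σ yᵢ × Lᵢ(x)
where Lᵢ(x) = Π_{j≠i} (x - xⱼ)/(xᵢ - xⱼ)

L_0(5.9) = (5.9 - 6)/(4 - 6) × (5.9 - 8)/(4 - 8) × (5.9 - 10)/(4 - 10) = 0.017937
L_1(5.9) = (5.9 - 4)/(6 - 4) × (5.9 - 8)/(6 - 8) × (5.9 - 10)/(6 - 10) = 1.022437
L_2(5.9) = (5.9 - 4)/(8 - 4) × (5.9 - 6)/(8 - 6) × (5.9 - 10)/(8 - 10) = -0.048687
L_3(5.9) = (5.9 - 4)/(10 - 4) × (5.9 - 6)/(10 - 6) × (5.9 - 8)/(10 - 8) = 0.008312

P(5.9) = 5×L_0(5.9) + 6×L_1(5.9) + (-2)×L_2(5.9) + (-10)×L_3(5.9)
P(5.9) = 6.238562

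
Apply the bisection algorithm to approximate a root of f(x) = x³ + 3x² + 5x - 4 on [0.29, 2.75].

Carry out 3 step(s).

f(x) = x³ + 3x² + 5x - 4
Initial interval: [0.29, 2.75]

Iteration 1:
  c_1 = (0.290000 + 2.750000)/2 = 1.520000
  f(c_1) = f(1.520000) = 14.043008
  f(a) × f(c) < 0, new interval: [0.290000, 1.520000]
Iteration 2:
  c_2 = (0.290000 + 1.520000)/2 = 0.905000
  f(c_2) = f(0.905000) = 3.723293
  f(a) × f(c) < 0, new interval: [0.290000, 0.905000]
Iteration 3:
  c_3 = (0.290000 + 0.905000)/2 = 0.597500
  f(c_3) = f(0.597500) = 0.271830
  f(a) × f(c) < 0, new interval: [0.290000, 0.597500]

After 3 iteration(s), the approximation is c_3 = 0.597500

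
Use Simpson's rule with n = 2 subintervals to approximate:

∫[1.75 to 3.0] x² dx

f(x) = x²
a = 1.75, b = 3.0, n = 2
h = (b - a)/n = 0.625000

Simpson's rule: (h/3)[f(x₀) + 4f(x₁) + 2f(x₂) + ... + f(xₙ)]

x_0 = 1.7500, f(x_0) = 3.062500, coefficient = 1
x_1 = 2.3750, f(x_1) = 5.640625, coefficient = 4
x_2 = 3.0000, f(x_2) = 9.000000, coefficient = 1

I ≈ (0.625000/3) × 34.625000 = 7.213542
Exact value: 7.213542
Error: 0.000000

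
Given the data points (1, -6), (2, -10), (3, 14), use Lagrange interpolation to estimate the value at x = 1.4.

Lagrange interpolation formula:
P(x) = Σ yᵢ × Lᵢ(x)
where Lᵢ(x) = Π_{j≠i} (x - xⱼ)/(xᵢ - xⱼ)

L_0(1.4) = (1.4 - 2)/(1 - 2) × (1.4 - 3)/(1 - 3) = 0.480000
L_1(1.4) = (1.4 - 1)/(2 - 1) × (1.4 - 3)/(2 - 3) = 0.640000
L_2(1.4) = (1.4 - 1)/(3 - 1) × (1.4 - 2)/(3 - 2) = -0.120000

P(1.4) = (-6)×L_0(1.4) + (-10)×L_1(1.4) + 14×L_2(1.4)
P(1.4) = -10.960000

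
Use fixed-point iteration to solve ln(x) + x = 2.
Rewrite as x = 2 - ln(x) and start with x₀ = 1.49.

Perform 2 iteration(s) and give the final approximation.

Equation: ln(x) + x = 2
Fixed-point form: x = 2 - ln(x)
x₀ = 1.49

x_1 = g(1.490000) = 1.601224
x_2 = g(1.601224) = 1.529232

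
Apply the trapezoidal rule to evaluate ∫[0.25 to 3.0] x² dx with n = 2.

f(x) = x²
a = 0.25, b = 3.0, n = 2
h = (b - a)/n = 1.375000

Trapezoidal rule: (h/2)[f(x₀) + 2f(x₁) + 2f(x₂) + ... + f(xₙ)]

x_0 = 0.2500, f(x_0) = 0.062500, coefficient = 1
x_1 = 1.6250, f(x_1) = 2.640625, coefficient = 2
x_2 = 3.0000, f(x_2) = 9.000000, coefficient = 1

I ≈ (1.375000/2) × 14.343750 = 9.861328
Exact value: 8.994792
Error: 0.866536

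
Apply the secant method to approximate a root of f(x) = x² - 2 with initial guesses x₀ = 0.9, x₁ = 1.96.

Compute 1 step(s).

f(x) = x² - 2
x₀ = 0.9, x₁ = 1.96

Secant formula: x_{n+1} = x_n - f(x_n)(x_n - x_{n-1})/(f(x_n) - f(x_{n-1}))

Iteration 1:
  f(0.900000) = -1.190000
  f(1.960000) = 1.841600
  x_2 = 1.960000 - 1.841600×(1.960000 - 0.900000)/(1.841600 - (-1.190000))
       = 1.316084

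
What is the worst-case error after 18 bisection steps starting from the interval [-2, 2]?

Bisection error bound: |error| ≤ (b-a)/2^n
|error| ≤ (2 - (-2))/2^18 = 4/2^18
|error| ≤ 0.0000152588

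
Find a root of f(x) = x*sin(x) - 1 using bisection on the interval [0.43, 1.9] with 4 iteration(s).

f(x) = x*sin(x) - 1
Initial interval: [0.43, 1.9]

Iteration 1:
  c_1 = (0.430000 + 1.900000)/2 = 1.165000
  f(c_1) = f(1.165000) = 0.070388
  f(a) × f(c) < 0, new interval: [0.430000, 1.165000]
Iteration 2:
  c_2 = (0.430000 + 1.165000)/2 = 0.797500
  f(c_2) = f(0.797500) = -0.429299
  f(a) × f(c) ≥ 0, new interval: [0.797500, 1.165000]
Iteration 3:
  c_3 = (0.797500 + 1.165000)/2 = 0.981250
  f(c_3) = f(0.981250) = -0.184392
  f(a) × f(c) ≥ 0, new interval: [0.981250, 1.165000]
Iteration 4:
  c_4 = (0.981250 + 1.165000)/2 = 1.073125
  f(c_4) = f(1.073125) = -0.057049
  f(a) × f(c) ≥ 0, new interval: [1.073125, 1.165000]

After 4 iteration(s), the approximation is c_4 = 1.073125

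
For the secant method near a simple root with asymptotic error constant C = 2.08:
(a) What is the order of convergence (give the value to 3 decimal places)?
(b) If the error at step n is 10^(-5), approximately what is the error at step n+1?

(a) Secant method has superlinear convergence with order φ = (1+√5)/2 ≈ 1.618.
    This means |e_{n+1}| ≈ C|e_n|^1.618.

(b) With |e_n| = 10^(-5) and C = 2.08:
    |e_{n+1}| ≈ 2.08 × (10^(-5))^1.618 = 2.08 × 10^(-8.09)

(a) ≈ 1.618 (golden ratio); (b) |e_{n+1}| ≈ 1.690e-08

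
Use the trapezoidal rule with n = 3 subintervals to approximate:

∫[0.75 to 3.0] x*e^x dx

f(x) = x*e^x
a = 0.75, b = 3.0, n = 3
h = (b - a)/n = 0.750000

Trapezoidal rule: (h/2)[f(x₀) + 2f(x₁) + 2f(x₂) + ... + f(xₙ)]

x_0 = 0.7500, f(x_0) = 1.587750, coefficient = 1
x_1 = 1.5000, f(x_1) = 6.722534, coefficient = 2
x_2 = 2.2500, f(x_2) = 21.347406, coefficient = 2
x_3 = 3.0000, f(x_3) = 60.256611, coefficient = 1

I ≈ (0.750000/2) × 117.984239 = 44.244090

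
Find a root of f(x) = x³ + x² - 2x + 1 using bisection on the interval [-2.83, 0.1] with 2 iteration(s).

f(x) = x³ + x² - 2x + 1
Initial interval: [-2.83, 0.1]

Iteration 1:
  c_1 = (-2.830000 + 0.100000)/2 = -1.365000
  f(c_1) = f(-1.365000) = 3.049923
  f(a) × f(c) < 0, new interval: [-2.830000, -1.365000]
Iteration 2:
  c_2 = (-2.830000 + (-1.365000))/2 = -2.097500
  f(c_2) = f(-2.097500) = 0.366542
  f(a) × f(c) < 0, new interval: [-2.830000, -2.097500]

After 2 iteration(s), the approximation is c_2 = -2.097500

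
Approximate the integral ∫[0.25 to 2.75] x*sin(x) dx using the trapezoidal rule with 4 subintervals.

f(x) = x*sin(x)
a = 0.25, b = 2.75, n = 4
h = (b - a)/n = 0.625000

Trapezoidal rule: (h/2)[f(x₀) + 2f(x₁) + 2f(x₂) + ... + f(xₙ)]

x_0 = 0.2500, f(x_0) = 0.061851, coefficient = 1
x_1 = 0.8750, f(x_1) = 0.671601, coefficient = 2
x_2 = 1.5000, f(x_2) = 1.496242, coefficient = 2
x_3 = 2.1250, f(x_3) = 1.806930, coefficient = 2
x_4 = 2.7500, f(x_4) = 1.049568, coefficient = 1

I ≈ (0.625000/2) × 9.060964 = 2.831551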